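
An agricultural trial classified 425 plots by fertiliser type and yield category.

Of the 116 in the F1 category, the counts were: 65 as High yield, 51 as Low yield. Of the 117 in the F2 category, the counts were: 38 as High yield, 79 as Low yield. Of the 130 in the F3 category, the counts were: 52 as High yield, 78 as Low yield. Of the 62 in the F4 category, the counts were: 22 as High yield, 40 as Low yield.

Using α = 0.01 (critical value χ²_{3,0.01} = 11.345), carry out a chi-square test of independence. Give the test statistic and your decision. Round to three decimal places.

Row totals: 116, 117, 130, 62. Column totals: 177, 248. Grand total N = 425.
Expected counts (row total × column total / N):
  F1, High yield: 116×177/425 = 48.3106
  F1, Low yield: 116×248/425 = 67.6894
  F2, High yield: 117×177/425 = 48.7271
  F2, Low yield: 117×248/425 = 68.2729
  F3, High yield: 130×177/425 = 54.1412
  F3, Low yield: 130×248/425 = 75.8588
  F4, High yield: 62×177/425 = 25.8212
  F4, Low yield: 62×248/425 = 36.1788
Contributions (O − E)²/E:
  (65 − 48.3106)²/48.3106 = 5.7655
  (51 − 67.6894)²/67.6894 = 4.1149
  (38 − 48.7271)²/48.7271 = 2.3615
  (79 − 68.2729)²/68.2729 = 1.6855
  (52 − 54.1412)²/54.1412 = 0.0847
  (78 − 75.8588)²/75.8588 = 0.0604
  (22 − 25.8212)²/25.8212 = 0.5655
  (40 − 36.1788)²/36.1788 = 0.4036
χ² = 5.7655 + 4.1149 + 2.3615 + 1.6855 + 0.0847 + 0.0604 + 0.5655 + 0.4036 = 15.042
df = (4−1)(2−1) = 3. Since 15.042 > 11.345, reject the null hypothesis of independence at α = 0.01.

15.042; reject H₀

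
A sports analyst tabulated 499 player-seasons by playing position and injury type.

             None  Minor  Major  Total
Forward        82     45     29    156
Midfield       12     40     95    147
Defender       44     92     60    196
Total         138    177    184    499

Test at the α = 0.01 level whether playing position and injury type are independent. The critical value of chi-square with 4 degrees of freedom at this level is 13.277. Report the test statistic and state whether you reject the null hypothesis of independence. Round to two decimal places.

Grand total N = 499.
Expected counts (row total × column total / N):
  Forward, None: 156×138/499 = 43.142
  Forward, Minor: 156×177/499 = 55.335
  Forward, Major: 156×184/499 = 57.523
  Midfield, None: 147×138/499 = 40.653
  Midfield, Minor: 147×177/499 = 52.142
  Midfield, Major: 147×184/499 = 54.204
  Defender, None: 196×138/499 = 54.204
  Defender, Minor: 196×177/499 = 69.523
  Defender, Major: 196×184/499 = 72.273
Contributions (O − E)²/E:
  (82 − 43.142)²/43.142 = 34.9994
  (45 − 55.335)²/55.335 = 1.9303
  (29 − 57.523)²/57.523 = 14.1432
  (12 − 40.653)²/40.653 = 20.1952
  (40 − 52.142)²/52.142 = 2.8274
  (95 − 54.204)²/54.204 = 30.7046
  (44 − 54.204)²/54.204 = 1.9209
  (92 − 69.523)²/69.523 = 7.2669
  (60 − 72.273)²/72.273 = 2.0841
χ² = 34.9994 + 1.9303 + 14.1432 + 20.1952 + 2.8274 + 30.7046 + 1.9209 + 7.2669 + 2.0841 = 116.07
df = (3−1)(3−1) = 4. Since 116.07 > 13.277, reject the null hypothesis of independence at α = 0.01.

116.07; reject H₀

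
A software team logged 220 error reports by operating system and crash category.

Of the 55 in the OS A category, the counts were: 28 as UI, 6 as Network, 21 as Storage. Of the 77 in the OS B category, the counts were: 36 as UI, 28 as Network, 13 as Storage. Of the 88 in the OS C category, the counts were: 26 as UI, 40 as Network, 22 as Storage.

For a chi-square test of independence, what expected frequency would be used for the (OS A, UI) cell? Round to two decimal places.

Row total (OS A) = 55; column total (UI) = 90; grand total N = 220.
Expected count = (row total × column total) / N = 55 × 90 / 220 = 22.50.

22.50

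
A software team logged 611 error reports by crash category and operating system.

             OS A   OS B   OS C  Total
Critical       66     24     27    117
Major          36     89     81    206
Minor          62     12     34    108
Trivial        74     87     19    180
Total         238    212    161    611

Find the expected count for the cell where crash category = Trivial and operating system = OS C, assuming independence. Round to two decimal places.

Row total (Trivial) = 180; column total (OS C) = 161; grand total N = 611.
Expected count = (row total × column total) / N = 180 × 161 / 611 = 47.43.

47.43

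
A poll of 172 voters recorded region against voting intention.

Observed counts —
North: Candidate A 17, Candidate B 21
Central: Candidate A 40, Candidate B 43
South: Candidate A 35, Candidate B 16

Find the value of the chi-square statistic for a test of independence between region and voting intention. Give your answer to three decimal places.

Row totals: 38, 83, 51. Column totals: 92, 80. Grand total N = 172.
Expected counts (row total × column total / N):
  North, Candidate A: 38×92/172 = 20.3256
  North, Candidate B: 38×80/172 = 17.6744
  Central, Candidate A: 83×92/172 = 44.3953
  Central, Candidate B: 83×80/172 = 38.6047
  South, Candidate A: 51×92/172 = 27.2791
  South, Candidate B: 51×80/172 = 23.7209
Contributions (O − E)²/E:
  (17 − 20.3256)²/20.3256 = 0.5441
  (21 − 17.6744)²/17.6744 = 0.6257
  (40 − 44.3953)²/44.3953 = 0.4352
  (43 − 38.6047)²/38.6047 = 0.5004
  (35 − 27.2791)²/27.2791 = 2.1853
  (16 − 23.7209)²/23.7209 = 2.5131
χ² = 0.5441 + 0.6257 + 0.4352 + 0.5004 + 2.1853 + 2.5131 = 6.804

6.804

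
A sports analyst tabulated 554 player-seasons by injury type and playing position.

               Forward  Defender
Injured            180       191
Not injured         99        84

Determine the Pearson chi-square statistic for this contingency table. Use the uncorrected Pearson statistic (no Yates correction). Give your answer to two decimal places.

Row totals: 371, 183. Column totals: 279, 275. Grand total N = 554.
Expected counts (row total × column total / N):
  Injured, Forward: 371×279/554 = 186.839
  Injured, Defender: 371×275/554 = 184.161
  Not injured, Forward: 183×279/554 = 92.161
  Not injured, Defender: 183×275/554 = 90.839
Contributions (O − E)²/E:
  (180 − 186.839)²/186.839 = 0.2503
  (191 − 184.161)²/184.161 = 0.2540
  (99 − 92.161)²/92.161 = 0.5075
  (84 − 90.839)²/90.839 = 0.5149
χ² = 0.2503 + 0.2540 + 0.5075 + 0.5149 = 1.53

1.53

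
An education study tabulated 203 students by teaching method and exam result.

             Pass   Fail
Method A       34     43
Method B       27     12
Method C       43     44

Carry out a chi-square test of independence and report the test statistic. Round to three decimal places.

Row totals: 77, 39, 87. Column totals: 104, 99. Grand total N = 203.
Expected counts (row total × column total / N):
  Method A, Pass: 77×104/203 = 39.4483
  Method A, Fail: 77×99/203 = 37.5517
  Method B, Pass: 39×104/203 = 19.9803
  Method B, Fail: 39×99/203 = 19.0197
  Method C, Pass: 87×104/203 = 44.5714
  Method C, Fail: 87×99/203 = 42.4286
Contributions (O − E)²/E:
  (34 − 39.4483)²/39.4483 = 0.7525
  (43 − 37.5517)²/37.5517 = 0.7905
  (27 − 19.9803)²/19.9803 = 2.4662
  (12 − 19.0197)²/19.0197 = 2.5908
  (43 − 44.5714)²/44.5714 = 0.0554
  (44 − 42.4286)²/42.4286 = 0.0582
χ² = 0.7525 + 0.7905 + 2.4662 + 2.5908 + 0.0554 + 0.0582 = 6.714

6.714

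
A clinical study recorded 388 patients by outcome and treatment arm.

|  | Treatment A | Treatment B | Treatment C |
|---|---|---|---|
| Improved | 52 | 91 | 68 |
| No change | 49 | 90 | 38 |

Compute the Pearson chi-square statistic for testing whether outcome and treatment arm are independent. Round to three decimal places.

Row totals: 211, 177. Column totals: 101, 181, 106. Grand total N = 388.
Expected counts (row total × column total / N):
  Improved, Treatment A: 211×101/388 = 54.9253
  Improved, Treatment B: 211×181/388 = 98.4304
  Improved, Treatment C: 211×106/388 = 57.6443
  No change, Treatment A: 177×101/388 = 46.0747
  No change, Treatment B: 177×181/388 = 82.5696
  No change, Treatment C: 177×106/388 = 48.3557
Contributions (O − E)²/E:
  (52 − 54.9253)²/54.9253 = 0.1558
  (91 − 98.4304)²/98.4304 = 0.5609
  (68 − 57.6443)²/57.6443 = 1.8604
  (49 − 46.0747)²/46.0747 = 0.1857
  (90 − 82.5696)²/82.5696 = 0.6687
  (38 − 48.3557)²/48.3557 = 2.2177
χ² = 0.1558 + 0.5609 + 1.8604 + 0.1857 + 0.6687 + 2.2177 = 5.649

5.649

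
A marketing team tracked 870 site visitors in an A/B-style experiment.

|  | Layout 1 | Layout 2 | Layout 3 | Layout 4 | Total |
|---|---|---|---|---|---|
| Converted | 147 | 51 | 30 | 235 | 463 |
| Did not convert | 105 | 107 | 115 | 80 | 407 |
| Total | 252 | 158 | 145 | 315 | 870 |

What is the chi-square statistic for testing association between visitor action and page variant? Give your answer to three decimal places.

149.962

Grand total N = 870.
Expected counts (row total × column total / N):
  Converted, Layout 1: 463×252/870 = 134.11034
  Converted, Layout 2: 463×158/870 = 84.08506
  Converted, Layout 3: 463×145/870 = 77.16667
  Converted, Layout 4: 463×315/870 = 167.63793
  Did not convert, Layout 1: 407×252/870 = 117.88966
  Did not convert, Layout 2: 407×158/870 = 73.91494
  Did not convert, Layout 3: 407×145/870 = 67.83333
  Did not convert, Layout 4: 407×315/870 = 147.36207
Contributions (O − E)²/E:
  (147 − 134.11034)²/134.11034 = 1.2389
  (51 − 84.08506)²/84.08506 = 13.0180
  (30 − 77.16667)²/77.16667 = 28.8297
  (235 − 167.63793)²/167.63793 = 27.0681
  (105 − 117.88966)²/117.88966 = 1.4093
  (107 − 73.91494)²/73.91494 = 14.8092
  (115 − 67.83333)²/67.83333 = 32.7965
  (80 − 147.36207)²/147.36207 = 30.7925
χ² = 1.2389 + 13.0180 + 28.8297 + 27.0681 + 1.4093 + 14.8092 + 32.7965 + 30.7925 = 149.962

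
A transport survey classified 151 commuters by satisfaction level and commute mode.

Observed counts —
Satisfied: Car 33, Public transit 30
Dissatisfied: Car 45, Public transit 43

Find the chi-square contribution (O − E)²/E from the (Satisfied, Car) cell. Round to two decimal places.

0.01

Row total (Satisfied) = 63; column total (Car) = 78; N = 151.
Expected count E = 63 × 78 / 151 = 32.543.
Contribution = (O − E)²/E = (33 − 32.543)² / 32.543 = 0.01.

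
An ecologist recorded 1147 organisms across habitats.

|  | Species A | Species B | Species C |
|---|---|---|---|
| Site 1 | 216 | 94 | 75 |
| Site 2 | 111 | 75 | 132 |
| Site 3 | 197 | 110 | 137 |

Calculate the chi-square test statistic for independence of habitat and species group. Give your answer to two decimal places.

Row totals: 385, 318, 444. Column totals: 524, 279, 344. Grand total N = 1147.
Expected counts (row total × column total / N):
  Site 1, Species A: 385×524/1147 = 175.885
  Site 1, Species B: 385×279/1147 = 93.649
  Site 1, Species C: 385×344/1147 = 115.466
  Site 2, Species A: 318×524/1147 = 145.276
  Site 2, Species B: 318×279/1147 = 77.351
  Site 2, Species C: 318×344/1147 = 95.372
  Site 3, Species A: 444×524/1147 = 202.839
  Site 3, Species B: 444×279/1147 = 108.000
  Site 3, Species C: 444×344/1147 = 133.161
Contributions (O − E)²/E:
  (216 − 175.885)²/175.885 = 9.1492
  (94 − 93.649)²/93.649 = 0.0013
  (75 − 115.466)²/115.466 = 14.1816
  (111 − 145.276)²/145.276 = 8.0870
  (75 − 77.351)²/77.351 = 0.0715
  (132 − 95.372)²/95.372 = 14.0671
  (197 − 202.839)²/202.839 = 0.1681
  (110 − 108.000)²/108.000 = 0.0370
  (137 − 133.161)²/133.161 = 0.1107
χ² = 9.1492 + 0.0013 + 14.1816 + 8.0870 + 0.0715 + 14.0671 + 0.1681 + 0.0370 + 0.1107 = 45.87

45.87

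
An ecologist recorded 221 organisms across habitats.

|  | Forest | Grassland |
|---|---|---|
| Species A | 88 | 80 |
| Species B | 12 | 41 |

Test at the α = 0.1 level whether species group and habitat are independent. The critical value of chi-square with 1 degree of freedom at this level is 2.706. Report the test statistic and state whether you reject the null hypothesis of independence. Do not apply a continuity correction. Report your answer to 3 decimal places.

Row totals: 168, 53. Column totals: 100, 121. Grand total N = 221.
Expected counts (row total × column total / N):
  Species A, Forest: 168×100/221 = 76.0181
  Species A, Grassland: 168×121/221 = 91.9819
  Species B, Forest: 53×100/221 = 23.9819
  Species B, Grassland: 53×121/221 = 29.0181
Contributions (O − E)²/E:
  (88 − 76.0181)²/76.0181 = 1.8886
  (80 − 91.9819)²/91.9819 = 1.5608
  (12 − 23.9819)²/23.9819 = 5.9864
  (41 − 29.0181)²/29.0181 = 4.9475
χ² = 1.8886 + 1.5608 + 5.9864 + 4.9475 = 14.383
df = (2−1)(2−1) = 1. Since 14.383 > 2.706, reject the null hypothesis of independence at α = 0.1.

14.383; reject H₀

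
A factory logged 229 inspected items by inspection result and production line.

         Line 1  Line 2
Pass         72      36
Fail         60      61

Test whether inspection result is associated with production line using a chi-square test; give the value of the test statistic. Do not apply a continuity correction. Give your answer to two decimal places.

6.82

Row totals: 108, 121. Column totals: 132, 97. Grand total N = 229.
Expected counts (row total × column total / N):
  Pass, Line 1: 108×132/229 = 62.253
  Pass, Line 2: 108×97/229 = 45.747
  Fail, Line 1: 121×132/229 = 69.747
  Fail, Line 2: 121×97/229 = 51.253
Contributions (O − E)²/E:
  (72 − 62.253)²/62.253 = 1.5261
  (36 − 45.747)²/45.747 = 2.0767
  (60 − 69.747)²/69.747 = 1.3621
  (61 − 51.253)²/51.253 = 1.8536
χ² = 1.5261 + 2.0767 + 1.3621 + 1.8536 = 6.82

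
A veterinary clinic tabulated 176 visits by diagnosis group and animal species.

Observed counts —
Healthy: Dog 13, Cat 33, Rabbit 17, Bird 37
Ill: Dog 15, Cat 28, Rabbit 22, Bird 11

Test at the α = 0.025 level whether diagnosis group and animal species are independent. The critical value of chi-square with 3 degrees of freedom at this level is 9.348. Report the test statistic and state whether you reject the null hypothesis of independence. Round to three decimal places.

12.232; reject H₀

Row totals: 100, 76. Column totals: 28, 61, 39, 48. Grand total N = 176.
Expected counts (row total × column total / N):
  Healthy, Dog: 100×28/176 = 15.9091
  Healthy, Cat: 100×61/176 = 34.6591
  Healthy, Rabbit: 100×39/176 = 22.1591
  Healthy, Bird: 100×48/176 = 27.2727
  Ill, Dog: 76×28/176 = 12.0909
  Ill, Cat: 76×61/176 = 26.3409
  Ill, Rabbit: 76×39/176 = 16.8409
  Ill, Bird: 76×48/176 = 20.7273
Contributions (O − E)²/E:
  (13 − 15.9091)²/15.9091 = 0.5320
  (33 − 34.6591)²/34.6591 = 0.0794
  (17 − 22.1591)²/22.1591 = 1.2011
  (37 − 27.2727)²/27.2727 = 3.4694
  (15 − 12.0909)²/12.0909 = 0.6999
  (28 − 26.3409)²/26.3409 = 0.1045
  (22 − 16.8409)²/16.8409 = 1.5805
  (11 − 20.7273)²/20.7273 = 4.5650
χ² = 0.5320 + 0.0794 + 1.2011 + 3.4694 + 0.6999 + 0.1045 + 1.5805 + 4.5650 = 12.232
df = (2−1)(4−1) = 3. Since 12.232 > 9.348, reject the null hypothesis of independence at α = 0.025.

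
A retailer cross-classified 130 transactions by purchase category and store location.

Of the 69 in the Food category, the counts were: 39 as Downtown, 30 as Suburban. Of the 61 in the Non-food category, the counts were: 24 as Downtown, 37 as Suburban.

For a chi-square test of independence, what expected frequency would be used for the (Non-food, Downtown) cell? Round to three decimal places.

Row total (Non-food) = 61; column total (Downtown) = 63; grand total N = 130.
Expected count = (row total × column total) / N = 61 × 63 / 130 = 29.562.

29.562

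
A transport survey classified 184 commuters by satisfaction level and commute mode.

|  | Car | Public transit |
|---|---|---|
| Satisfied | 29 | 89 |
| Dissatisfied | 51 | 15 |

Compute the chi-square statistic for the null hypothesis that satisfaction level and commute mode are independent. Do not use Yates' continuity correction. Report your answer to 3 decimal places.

47.828

Row totals: 118, 66. Column totals: 80, 104. Grand total N = 184.
Expected counts (row total × column total / N):
  Satisfied, Car: 118×80/184 = 51.30435
  Satisfied, Public transit: 118×104/184 = 66.69565
  Dissatisfied, Car: 66×80/184 = 28.69565
  Dissatisfied, Public transit: 66×104/184 = 37.30435
Contributions (O − E)²/E:
  (29 − 51.30435)²/51.30435 = 9.6967
  (89 − 66.69565)²/66.69565 = 7.4590
  (51 − 28.69565)²/28.69565 = 17.3366
  (15 − 37.30435)²/37.30435 = 13.3358
χ² = 9.6967 + 7.4590 + 17.3366 + 13.3358 = 47.828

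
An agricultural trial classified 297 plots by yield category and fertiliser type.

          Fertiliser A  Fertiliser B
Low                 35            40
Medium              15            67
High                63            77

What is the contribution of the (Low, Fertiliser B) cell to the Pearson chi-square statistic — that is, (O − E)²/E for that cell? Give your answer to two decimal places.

Row total (Low) = 75; column total (Fertiliser B) = 184; N = 297.
Expected count E = 75 × 184 / 297 = 46.465.
Contribution = (O − E)²/E = (40 − 46.465)² / 46.465 = 0.90.

0.90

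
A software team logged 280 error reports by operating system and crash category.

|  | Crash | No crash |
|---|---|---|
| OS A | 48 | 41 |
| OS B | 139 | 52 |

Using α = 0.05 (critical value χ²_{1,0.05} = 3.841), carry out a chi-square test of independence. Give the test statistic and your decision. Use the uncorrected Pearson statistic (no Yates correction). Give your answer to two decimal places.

Row totals: 89, 191. Column totals: 187, 93. Grand total N = 280.
Expected counts (row total × column total / N):
  OS A, Crash: 89×187/280 = 59.439
  OS A, No crash: 89×93/280 = 29.561
  OS B, Crash: 191×187/280 = 127.561
  OS B, No crash: 191×93/280 = 63.439
Contributions (O − E)²/E:
  (48 − 59.439)²/59.439 = 2.2014
  (41 − 29.561)²/29.561 = 4.4265
  (139 − 127.561)²/127.561 = 1.0258
  (52 − 63.439)²/63.439 = 2.0626
χ² = 2.2014 + 4.4265 + 1.0258 + 2.0626 = 9.72
df = (2−1)(2−1) = 1. Since 9.72 > 3.841, reject the null hypothesis of independence at α = 0.05.

9.72; reject H₀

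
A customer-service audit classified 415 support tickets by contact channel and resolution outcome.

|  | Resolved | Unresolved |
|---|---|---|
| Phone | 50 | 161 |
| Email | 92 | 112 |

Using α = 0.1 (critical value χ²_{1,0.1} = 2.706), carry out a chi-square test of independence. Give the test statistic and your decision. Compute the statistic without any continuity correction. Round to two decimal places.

Row totals: 211, 204. Column totals: 142, 273. Grand total N = 415.
Expected counts (row total × column total / N):
  Phone, Resolved: 211×142/415 = 72.198
  Phone, Unresolved: 211×273/415 = 138.802
  Email, Resolved: 204×142/415 = 69.802
  Email, Unresolved: 204×273/415 = 134.198
Contributions (O − E)²/E:
  (50 − 72.198)²/72.198 = 6.8250
  (161 − 138.802)²/138.802 = 3.5500
  (92 − 69.802)²/69.802 = 7.0593
  (112 − 134.198)²/134.198 = 3.6718
χ² = 6.8250 + 3.5500 + 7.0593 + 3.6718 = 21.11
df = (2−1)(2−1) = 1. Since 21.11 > 2.706, reject the null hypothesis of independence at α = 0.1.

21.11; reject H₀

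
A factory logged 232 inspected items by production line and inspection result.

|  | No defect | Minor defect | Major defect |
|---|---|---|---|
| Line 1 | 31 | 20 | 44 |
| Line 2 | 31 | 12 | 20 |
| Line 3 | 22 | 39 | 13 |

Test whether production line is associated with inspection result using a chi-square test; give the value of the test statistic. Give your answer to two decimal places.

31.94

Row totals: 95, 63, 74. Column totals: 84, 71, 77. Grand total N = 232.
Expected counts (row total × column total / N):
  Line 1, No defect: 95×84/232 = 34.3966
  Line 1, Minor defect: 95×71/232 = 29.0733
  Line 1, Major defect: 95×77/232 = 31.5302
  Line 2, No defect: 63×84/232 = 22.8103
  Line 2, Minor defect: 63×71/232 = 19.2802
  Line 2, Major defect: 63×77/232 = 20.9095
  Line 3, No defect: 74×84/232 = 26.7931
  Line 3, Minor defect: 74×71/232 = 22.6466
  Line 3, Major defect: 74×77/232 = 24.5603
Contributions (O − E)²/E:
  (31 − 34.3966)²/34.3966 = 0.3354
  (20 − 29.0733)²/29.0733 = 2.8316
  (44 − 31.5302)²/31.5302 = 4.9317
  (31 − 22.8103)²/22.8103 = 2.9404
  (12 − 19.2802)²/19.2802 = 2.7490
  (20 − 20.9095)²/20.9095 = 0.0396
  (22 − 26.7931)²/26.7931 = 0.8575
  (39 − 22.6466)²/22.6466 = 11.8090
  (13 − 24.5603)²/24.5603 = 5.4413
χ² = 0.3354 + 2.8316 + 4.9317 + 2.9404 + 2.7490 + 0.0396 + 0.8575 + 11.8090 + 5.4413 = 31.94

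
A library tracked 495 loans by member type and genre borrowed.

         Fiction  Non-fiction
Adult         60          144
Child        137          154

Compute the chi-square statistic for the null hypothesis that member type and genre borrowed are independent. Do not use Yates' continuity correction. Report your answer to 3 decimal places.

15.624

Row totals: 204, 291. Column totals: 197, 298. Grand total N = 495.
Expected counts (row total × column total / N):
  Adult, Fiction: 204×197/495 = 81.1879
  Adult, Non-fiction: 204×298/495 = 122.8121
  Child, Fiction: 291×197/495 = 115.8121
  Child, Non-fiction: 291×298/495 = 175.1879
Contributions (O − E)²/E:
  (60 − 81.1879)²/81.1879 = 5.5295
  (144 − 122.8121)²/122.8121 = 3.6554
  (137 − 115.8121)²/115.8121 = 3.8763
  (154 − 175.1879)²/175.1879 = 2.5625
χ² = 5.5295 + 3.6554 + 3.8763 + 2.5625 = 15.624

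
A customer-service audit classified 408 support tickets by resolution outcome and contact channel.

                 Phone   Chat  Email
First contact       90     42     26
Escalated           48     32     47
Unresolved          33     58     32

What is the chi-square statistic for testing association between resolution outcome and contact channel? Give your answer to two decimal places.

39.26

Row totals: 158, 127, 123. Column totals: 171, 132, 105. Grand total N = 408.
Expected counts (row total × column total / N):
  First contact, Phone: 158×171/408 = 66.221
  First contact, Chat: 158×132/408 = 51.118
  First contact, Email: 158×105/408 = 40.662
  Escalated, Phone: 127×171/408 = 53.228
  Escalated, Chat: 127×132/408 = 41.088
  Escalated, Email: 127×105/408 = 32.684
  Unresolved, Phone: 123×171/408 = 51.551
  Unresolved, Chat: 123×132/408 = 39.794
  Unresolved, Email: 123×105/408 = 31.654
Contributions (O − E)²/E:
  (90 − 66.221)²/66.221 = 8.5387
  (42 − 51.118)²/51.118 = 1.6264
  (26 − 40.662)²/40.662 = 5.2869
  (48 − 53.228)²/53.228 = 0.5135
  (32 − 41.088)²/41.088 = 2.0101
  (47 − 32.684)²/32.684 = 6.2706
  (33 − 51.551)²/51.551 = 6.6757
  (58 − 39.794)²/39.794 = 8.3294
  (32 − 31.654)²/31.654 = 0.0038
χ² = 8.5387 + 1.6264 + 5.2869 + 0.5135 + 2.0101 + 6.2706 + 6.6757 + 8.3294 + 0.0038 = 39.26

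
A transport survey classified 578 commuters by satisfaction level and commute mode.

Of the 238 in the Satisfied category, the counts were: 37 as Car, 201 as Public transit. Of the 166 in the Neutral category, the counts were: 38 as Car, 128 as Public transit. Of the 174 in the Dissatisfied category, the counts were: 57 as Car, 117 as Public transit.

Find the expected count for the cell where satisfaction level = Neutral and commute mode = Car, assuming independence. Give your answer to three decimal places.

Row total (Neutral) = 166; column total (Car) = 132; grand total N = 578.
Expected count = (row total × column total) / N = 166 × 132 / 578 = 37.910.

37.910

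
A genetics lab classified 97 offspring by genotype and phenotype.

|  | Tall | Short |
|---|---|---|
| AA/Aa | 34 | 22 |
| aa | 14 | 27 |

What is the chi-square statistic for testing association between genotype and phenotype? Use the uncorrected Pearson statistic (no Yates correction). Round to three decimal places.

6.684

Row totals: 56, 41. Column totals: 48, 49. Grand total N = 97.
Expected counts (row total × column total / N):
  AA/Aa, Tall: 56×48/97 = 27.7113
  AA/Aa, Short: 56×49/97 = 28.2887
  aa, Tall: 41×48/97 = 20.2887
  aa, Short: 41×49/97 = 20.7113
Contributions (O − E)²/E:
  (34 − 27.7113)²/27.7113 = 1.4271
  (22 − 28.2887)²/28.2887 = 1.3980
  (14 − 20.2887)²/20.2887 = 1.9492
  (27 − 20.7113)²/20.7113 = 1.9095
χ² = 1.4271 + 1.3980 + 1.9492 + 1.9095 = 6.684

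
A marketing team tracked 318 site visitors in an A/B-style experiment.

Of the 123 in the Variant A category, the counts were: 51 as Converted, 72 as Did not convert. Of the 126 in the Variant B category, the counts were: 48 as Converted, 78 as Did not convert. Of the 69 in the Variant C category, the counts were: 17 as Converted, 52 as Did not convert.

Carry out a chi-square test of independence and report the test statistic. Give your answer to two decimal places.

5.64

Row totals: 123, 126, 69. Column totals: 116, 202. Grand total N = 318.
Expected counts (row total × column total / N):
  Variant A, Converted: 123×116/318 = 44.868
  Variant A, Did not convert: 123×202/318 = 78.132
  Variant B, Converted: 126×116/318 = 45.962
  Variant B, Did not convert: 126×202/318 = 80.038
  Variant C, Converted: 69×116/318 = 25.170
  Variant C, Did not convert: 69×202/318 = 43.830
Contributions (O − E)²/E:
  (51 − 44.868)²/44.868 = 0.8380
  (72 − 78.132)²/78.132 = 0.4813
  (48 − 45.962)²/45.962 = 0.0904
  (78 − 80.038)²/80.038 = 0.0519
  (17 − 25.170)²/25.170 = 2.6519
  (52 − 43.830)²/43.830 = 1.5229
χ² = 0.8380 + 0.4813 + 0.0904 + 0.0519 + 2.6519 + 1.5229 = 5.64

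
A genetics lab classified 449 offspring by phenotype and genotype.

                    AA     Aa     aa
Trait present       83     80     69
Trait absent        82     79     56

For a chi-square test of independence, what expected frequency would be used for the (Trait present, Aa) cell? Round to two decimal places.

Row total (Trait present) = 232; column total (Aa) = 159; grand total N = 449.
Expected count = (row total × column total) / N = 232 × 159 / 449 = 82.16.

82.16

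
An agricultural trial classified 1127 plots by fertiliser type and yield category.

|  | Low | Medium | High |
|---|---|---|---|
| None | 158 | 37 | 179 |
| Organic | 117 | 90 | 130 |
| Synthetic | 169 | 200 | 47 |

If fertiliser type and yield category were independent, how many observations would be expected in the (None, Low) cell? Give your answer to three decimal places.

Row total (None) = 374; column total (Low) = 444; grand total N = 1127.
Expected count = (row total × column total) / N = 374 × 444 / 1127 = 147.343.

147.343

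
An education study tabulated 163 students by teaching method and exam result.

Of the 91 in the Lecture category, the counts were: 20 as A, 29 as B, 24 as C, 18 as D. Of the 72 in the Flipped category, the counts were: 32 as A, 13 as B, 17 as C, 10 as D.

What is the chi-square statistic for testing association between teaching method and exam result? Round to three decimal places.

Row totals: 91, 72. Column totals: 52, 42, 41, 28. Grand total N = 163.
Expected counts (row total × column total / N):
  Lecture, A: 91×52/163 = 29.0307
  Lecture, B: 91×42/163 = 23.4479
  Lecture, C: 91×41/163 = 22.8896
  Lecture, D: 91×28/163 = 15.6319
  Flipped, A: 72×52/163 = 22.9693
  Flipped, B: 72×42/163 = 18.5521
  Flipped, C: 72×41/163 = 18.1104
  Flipped, D: 72×28/163 = 12.3681
Contributions (O − E)²/E:
  (20 − 29.0307)²/29.0307 = 2.8092
  (29 − 23.4479)²/23.4479 = 1.3147
  (24 − 22.8896)²/22.8896 = 0.0539
  (18 − 15.6319)²/15.6319 = 0.3587
  (32 − 22.9693)²/22.9693 = 3.5505
  (13 − 18.5521)²/18.5521 = 1.6616
  (17 − 18.1104)²/18.1104 = 0.0681
  (10 − 12.3681)²/12.3681 = 0.4534
χ² = 2.8092 + 1.3147 + 0.0539 + 0.3587 + 3.5505 + 1.6616 + 0.0681 + 0.4534 = 10.270

10.270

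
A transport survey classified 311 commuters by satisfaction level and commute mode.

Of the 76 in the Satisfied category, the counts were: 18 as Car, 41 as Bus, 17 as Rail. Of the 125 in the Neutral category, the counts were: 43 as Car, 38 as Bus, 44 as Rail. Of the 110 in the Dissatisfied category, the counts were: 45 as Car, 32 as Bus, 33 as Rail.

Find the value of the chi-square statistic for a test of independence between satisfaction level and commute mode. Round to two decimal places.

Row totals: 76, 125, 110. Column totals: 106, 111, 94. Grand total N = 311.
Expected counts (row total × column total / N):
  Satisfied, Car: 76×106/311 = 25.904
  Satisfied, Bus: 76×111/311 = 27.125
  Satisfied, Rail: 76×94/311 = 22.971
  Neutral, Car: 125×106/311 = 42.605
  Neutral, Bus: 125×111/311 = 44.614
  Neutral, Rail: 125×94/311 = 37.781
  Dissatisfied, Car: 110×106/311 = 37.492
  Dissatisfied, Bus: 110×111/311 = 39.260
  Dissatisfied, Rail: 110×94/311 = 33.248
Contributions (O − E)²/E:
  (18 − 25.904)²/25.904 = 2.4117
  (41 − 27.125)²/27.125 = 7.0974
  (17 − 22.971)²/22.971 = 1.5521
  (43 − 42.605)²/42.605 = 0.0037
  (38 − 44.614)²/44.614 = 0.9805
  (44 − 37.781)²/37.781 = 1.0237
  (45 − 37.492)²/37.492 = 1.5035
  (32 − 39.260)²/39.260 = 1.3425
  (33 − 33.248)²/33.248 = 0.0018
χ² = 2.4117 + 7.0974 + 1.5521 + 0.0037 + 0.9805 + 1.0237 + 1.5035 + 1.3425 + 0.0018 = 15.92

15.92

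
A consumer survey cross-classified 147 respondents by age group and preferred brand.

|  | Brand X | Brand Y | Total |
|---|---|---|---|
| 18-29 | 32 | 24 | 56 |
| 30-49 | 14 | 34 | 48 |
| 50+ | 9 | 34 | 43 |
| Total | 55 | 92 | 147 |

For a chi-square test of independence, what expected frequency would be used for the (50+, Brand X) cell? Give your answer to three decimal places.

16.088

Row total (50+) = 43; column total (Brand X) = 55; grand total N = 147.
Expected count = (row total × column total) / N = 43 × 55 / 147 = 16.088.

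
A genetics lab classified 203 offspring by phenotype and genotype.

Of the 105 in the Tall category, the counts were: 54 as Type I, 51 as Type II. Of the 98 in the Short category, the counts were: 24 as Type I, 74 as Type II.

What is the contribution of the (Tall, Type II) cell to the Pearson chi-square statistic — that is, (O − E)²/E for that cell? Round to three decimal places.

Row total (Tall) = 105; column total (Type II) = 125; N = 203.
Expected count E = 105 × 125 / 203 = 64.6552.
Contribution = (O − E)²/E = (51 − 64.6552)² / 64.6552 = 2.884.

2.884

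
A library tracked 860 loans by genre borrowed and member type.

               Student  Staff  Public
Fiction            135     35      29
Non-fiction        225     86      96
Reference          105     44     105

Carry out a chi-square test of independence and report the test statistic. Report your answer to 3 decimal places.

Row totals: 199, 407, 254. Column totals: 465, 165, 230. Grand total N = 860.
Expected counts (row total × column total / N):
  Fiction, Student: 199×465/860 = 107.5988
  Fiction, Staff: 199×165/860 = 38.1802
  Fiction, Public: 199×230/860 = 53.2209
  Non-fiction, Student: 407×465/860 = 220.0640
  Non-fiction, Staff: 407×165/860 = 78.0872
  Non-fiction, Public: 407×230/860 = 108.8488
  Reference, Student: 254×465/860 = 137.3372
  Reference, Staff: 254×165/860 = 48.7326
  Reference, Public: 254×230/860 = 67.9302
Contributions (O − E)²/E:
  (135 − 107.5988)²/107.5988 = 6.9780
  (35 − 38.1802)²/38.1802 = 0.2649
  (29 − 53.2209)²/53.2209 = 11.0230
  (225 − 220.0640)²/220.0640 = 0.1107
  (86 − 78.0872)²/78.0872 = 0.8018
  (96 − 108.8488)²/108.8488 = 1.5167
  (105 − 137.3372)²/137.3372 = 7.6141
  (44 − 48.7326)²/48.7326 = 0.4596
  (105 − 67.9302)²/67.9302 = 20.2291
χ² = 6.9780 + 0.2649 + 11.0230 + 0.1107 + 0.8018 + 1.5167 + 7.6141 + 0.4596 + 20.2291 = 48.998

48.998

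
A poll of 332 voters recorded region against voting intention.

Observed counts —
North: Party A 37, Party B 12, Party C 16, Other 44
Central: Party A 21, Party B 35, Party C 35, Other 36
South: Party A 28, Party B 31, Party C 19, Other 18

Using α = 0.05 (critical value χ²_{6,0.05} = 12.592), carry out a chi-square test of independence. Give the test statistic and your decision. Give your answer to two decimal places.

31.60; reject H₀

Row totals: 109, 127, 96. Column totals: 86, 78, 70, 98. Grand total N = 332.
Expected counts (row total × column total / N):
  North, Party A: 109×86/332 = 28.235
  North, Party B: 109×78/332 = 25.608
  North, Party C: 109×70/332 = 22.982
  North, Other: 109×98/332 = 32.175
  Central, Party A: 127×86/332 = 32.898
  Central, Party B: 127×78/332 = 29.837
  Central, Party C: 127×70/332 = 26.777
  Central, Other: 127×98/332 = 37.488
  South, Party A: 96×86/332 = 24.867
  South, Party B: 96×78/332 = 22.554
  South, Party C: 96×70/332 = 20.241
  South, Other: 96×98/332 = 28.337
Contributions (O − E)²/E:
  (37 − 28.235)²/28.235 = 2.7209
  (12 − 25.608)²/25.608 = 7.2312
  (16 − 22.982)²/22.982 = 2.1212
  (44 − 32.175)²/32.175 = 4.3459
  (21 − 32.898)²/32.898 = 4.3031
  (35 − 29.837)²/29.837 = 0.8934
  (35 − 26.777)²/26.777 = 2.5252
  (36 − 37.488)²/37.488 = 0.0591
  (28 − 24.867)²/24.867 = 0.3947
  (31 − 22.554)²/22.554 = 3.1628
  (19 − 20.241)²/20.241 = 0.0761
  (18 − 28.337)²/28.337 = 3.7708
χ² = 2.7209 + 7.2312 + 2.1212 + 4.3459 + 4.3031 + 0.8934 + 2.5252 + 0.0591 + 0.3947 + 3.1628 + 0.0761 + 3.7708 = 31.60
df = (3−1)(4−1) = 6. Since 31.60 > 12.592, reject the null hypothesis of independence at α = 0.05.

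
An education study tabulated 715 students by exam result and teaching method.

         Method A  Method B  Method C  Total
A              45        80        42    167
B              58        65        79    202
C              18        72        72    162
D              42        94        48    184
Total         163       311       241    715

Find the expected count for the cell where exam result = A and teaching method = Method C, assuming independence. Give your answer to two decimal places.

56.29

Row total (A) = 167; column total (Method C) = 241; grand total N = 715.
Expected count = (row total × column total) / N = 167 × 241 / 715 = 56.29.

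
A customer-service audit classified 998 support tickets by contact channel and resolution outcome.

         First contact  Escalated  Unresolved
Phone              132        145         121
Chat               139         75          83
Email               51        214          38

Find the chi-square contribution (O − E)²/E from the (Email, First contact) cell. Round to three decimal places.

22.367

Row total (Email) = 303; column total (First contact) = 322; N = 998.
Expected count E = 303 × 322 / 998 = 97.7615.
Contribution = (O − E)²/E = (51 − 97.7615)² / 97.7615 = 22.367.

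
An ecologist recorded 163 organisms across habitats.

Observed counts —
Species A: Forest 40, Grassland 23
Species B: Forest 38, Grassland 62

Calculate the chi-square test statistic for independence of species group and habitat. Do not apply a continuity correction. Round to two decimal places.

10.07

Row totals: 63, 100. Column totals: 78, 85. Grand total N = 163.
Expected counts (row total × column total / N):
  Species A, Forest: 63×78/163 = 30.1472
  Species A, Grassland: 63×85/163 = 32.8528
  Species B, Forest: 100×78/163 = 47.8528
  Species B, Grassland: 100×85/163 = 52.1472
Contributions (O − E)²/E:
  (40 − 30.1472)²/30.1472 = 3.2201
  (23 − 32.8528)²/32.8528 = 2.9549
  (38 − 47.8528)²/47.8528 = 2.0287
  (62 − 52.1472)²/52.1472 = 1.8616
χ² = 3.2201 + 2.9549 + 2.0287 + 1.8616 = 10.07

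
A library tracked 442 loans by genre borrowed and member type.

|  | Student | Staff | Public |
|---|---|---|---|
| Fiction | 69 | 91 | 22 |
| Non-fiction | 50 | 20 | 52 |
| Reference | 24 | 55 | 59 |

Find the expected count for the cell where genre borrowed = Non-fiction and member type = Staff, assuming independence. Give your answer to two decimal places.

45.82

Row total (Non-fiction) = 122; column total (Staff) = 166; grand total N = 442.
Expected count = (row total × column total) / N = 122 × 166 / 442 = 45.82.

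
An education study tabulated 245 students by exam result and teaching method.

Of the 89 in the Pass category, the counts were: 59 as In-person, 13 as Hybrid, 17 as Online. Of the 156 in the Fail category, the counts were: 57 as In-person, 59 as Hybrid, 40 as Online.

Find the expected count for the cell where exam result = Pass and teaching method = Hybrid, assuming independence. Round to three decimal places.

Row total (Pass) = 89; column total (Hybrid) = 72; grand total N = 245.
Expected count = (row total × column total) / N = 89 × 72 / 245 = 26.155.

26.155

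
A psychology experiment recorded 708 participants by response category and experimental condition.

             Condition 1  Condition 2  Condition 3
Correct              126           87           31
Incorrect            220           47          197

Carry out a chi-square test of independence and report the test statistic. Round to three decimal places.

99.592

Row totals: 244, 464. Column totals: 346, 134, 228. Grand total N = 708.
Expected counts (row total × column total / N):
  Correct, Condition 1: 244×346/708 = 119.2429
  Correct, Condition 2: 244×134/708 = 46.1808
  Correct, Condition 3: 244×228/708 = 78.5763
  Incorrect, Condition 1: 464×346/708 = 226.7571
  Incorrect, Condition 2: 464×134/708 = 87.8192
  Incorrect, Condition 3: 464×228/708 = 149.4237
Contributions (O − E)²/E:
  (126 − 119.2429)²/119.2429 = 0.3829
  (87 − 46.1808)²/46.1808 = 36.0801
  (31 − 78.5763)²/78.5763 = 28.8065
  (220 − 226.7571)²/226.7571 = 0.2014
  (47 − 87.8192)²/87.8192 = 18.9732
  (197 − 149.4237)²/149.4237 = 15.1482
χ² = 0.3829 + 36.0801 + 28.8065 + 0.2014 + 18.9732 + 15.1482 = 99.592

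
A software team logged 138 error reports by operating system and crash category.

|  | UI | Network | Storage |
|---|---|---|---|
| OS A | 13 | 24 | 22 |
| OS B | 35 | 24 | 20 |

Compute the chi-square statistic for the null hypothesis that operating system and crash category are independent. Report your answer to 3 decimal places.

7.436

Row totals: 59, 79. Column totals: 48, 48, 42. Grand total N = 138.
Expected counts (row total × column total / N):
  OS A, UI: 59×48/138 = 20.5217
  OS A, Network: 59×48/138 = 20.5217
  OS A, Storage: 59×42/138 = 17.9565
  OS B, UI: 79×48/138 = 27.4783
  OS B, Network: 79×48/138 = 27.4783
  OS B, Storage: 79×42/138 = 24.0435
Contributions (O − E)²/E:
  (13 − 20.5217)²/20.5217 = 2.7569
  (24 − 20.5217)²/20.5217 = 0.5896
  (22 − 17.9565)²/17.9565 = 0.9105
  (35 − 27.4783)²/27.4783 = 2.0589
  (24 − 27.4783)²/27.4783 = 0.4403
  (20 − 24.0435)²/24.0435 = 0.6800
χ² = 2.7569 + 0.5896 + 0.9105 + 2.0589 + 0.4403 + 0.6800 = 7.436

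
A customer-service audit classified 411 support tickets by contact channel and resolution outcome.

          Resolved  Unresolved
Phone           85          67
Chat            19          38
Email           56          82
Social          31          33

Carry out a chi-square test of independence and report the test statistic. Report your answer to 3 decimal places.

11.437

Row totals: 152, 57, 138, 64. Column totals: 191, 220. Grand total N = 411.
Expected counts (row total × column total / N):
  Phone, Resolved: 152×191/411 = 70.6375
  Phone, Unresolved: 152×220/411 = 81.3625
  Chat, Resolved: 57×191/411 = 26.4891
  Chat, Unresolved: 57×220/411 = 30.5109
  Email, Resolved: 138×191/411 = 64.1314
  Email, Unresolved: 138×220/411 = 73.8686
  Social, Resolved: 64×191/411 = 29.7421
  Social, Unresolved: 64×220/411 = 34.2579
Contributions (O − E)²/E:
  (85 − 70.6375)²/70.6375 = 2.9203
  (67 − 81.3625)²/81.3625 = 2.5353
  (19 − 26.4891)²/26.4891 = 2.1173
  (38 − 30.5109)²/30.5109 = 1.8382
  (56 − 64.1314)²/64.1314 = 1.0310
  (82 − 73.8686)²/73.8686 = 0.8951
  (31 − 29.7421)²/29.7421 = 0.0532
  (33 − 34.2579)²/34.2579 = 0.0462
χ² = 2.9203 + 2.5353 + 2.1173 + 1.8382 + 1.0310 + 0.8951 + 0.0532 + 0.0462 = 11.437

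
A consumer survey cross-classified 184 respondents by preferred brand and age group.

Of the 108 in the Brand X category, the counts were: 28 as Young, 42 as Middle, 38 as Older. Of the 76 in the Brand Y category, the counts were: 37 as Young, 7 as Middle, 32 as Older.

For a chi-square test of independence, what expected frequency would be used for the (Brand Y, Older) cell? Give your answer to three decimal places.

28.913

Row total (Brand Y) = 76; column total (Older) = 70; grand total N = 184.
Expected count = (row total × column total) / N = 76 × 70 / 184 = 28.913.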